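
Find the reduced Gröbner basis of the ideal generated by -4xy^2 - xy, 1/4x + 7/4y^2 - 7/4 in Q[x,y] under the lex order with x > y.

G = {x + 7y^2 - 7, y^4 + 1/4y^3 - y^2 - 1/4y}

f_1 = -4xy^2 - xy, LT = xy^2.
f_2 = 1/4x + 7/4y^2 - 7/4, LT = x.

S(f_1,f_2): lcm = xy^2. S = 1/4xy - 7y^4 + 7y^2.
  leading term xy: subtract (y)·f_2 from 1/4xy - 7y^4 + 7y^2 → -7y^4 - 7/4y^3 + 7y^2 + 7/4y
  leading term y^4: no divisor's leading term divides it; move -7y^4 to the remainder.
  leading term y^3: no divisor's leading term divides it; move -7/4y^3 to the remainder.
  leading term y^2: no divisor's leading term divides it; move 7y^2 to the remainder.
  leading term y: no divisor's leading term divides it; move 7/4y to the remainder.
  remainder -7y^4 - 7/4y^3 + 7y^2 + 7/4y ≠ 0; add g_3 = -7y^4 - 7/4y^3 + 7y^2 + 7/4y to the basis.

The other S-polynomials (S(f_1,g_3), S(f_2,g_3)) all reduce to 0 modulo the current basis, so we have a Gröbner basis.
Inter-reduce: drop elements whose leading term is divisible by another's, tail-reduce, and make monic.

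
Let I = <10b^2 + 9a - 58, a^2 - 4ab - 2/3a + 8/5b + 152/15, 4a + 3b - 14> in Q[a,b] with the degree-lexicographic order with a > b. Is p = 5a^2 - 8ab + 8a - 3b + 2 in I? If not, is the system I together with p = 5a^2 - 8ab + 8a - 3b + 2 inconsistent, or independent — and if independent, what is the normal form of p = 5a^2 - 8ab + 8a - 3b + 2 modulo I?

5a^2 - 8ab + 8a - 3b + 2 lies in I (it reduces to 0).

First compute the reduced Gröbner basis of I by Buchberger's algorithm.
f_1 = 10b^2 + 9a - 58, LT = b^2.
f_2 = a^2 - 4ab - 2/3a + 8/5b + 152/15, LT = a^2.
f_3 = 4a + 3b - 14, LT = a.

S(f_2,f_3): lcm = a^2. S = -19/4ab + 17/6a + 8/5b + 152/15.
  leading term ab: subtract (-19/16b)·f_3 from -19/4ab + 17/6a + 8/5b + 152/15 → 57/16b^2 + 17/6a - 601/40b + 152/15
  leading term b^2: subtract (57/160)·f_1 from 57/16b^2 + 17/6a - 601/40b + 152/15 → -179/480a - 601/40b + 7391/240
  leading term a: subtract (-179/1920)·f_3 from -179/480a - 601/40b + 7391/240 → -9437/640b + 9437/320
  leading term b: no divisor's leading term divides it; move -9437/640b to the remainder.
  leading term 1: no divisor's leading term divides it; move 9437/320 to the remainder.
  remainder -9437/640b + 9437/320 ≠ 0; add h_4 = -9437/640b + 9437/320 to the basis.

The other S-polynomials (S(f_1,f_2), S(f_1,f_3), S(f_1,h_4), S(f_2,h_4), S(f_3,h_4)) all reduce to 0 modulo the current basis, so we have a Gröbner basis.
Inter-reduce: drop elements whose leading term is divisible by another's, tail-reduce, and make monic.
Reduced Gröbner basis: {a - 2, b - 2}.
Label its elements g_1 = a - 2, g_2 = b - 2.

Reduce p = 5a^2 - 8ab + 8a - 3b + 2 modulo G:
  leading term a^2: subtract (5a)·g_1 from 5a^2 - 8ab + 8a - 3b + 2 → -8ab + 18a - 3b + 2
  leading term ab: subtract (-8b)·g_1 from -8ab + 18a - 3b + 2 → 18a - 19b + 2
  leading term a: subtract (18)·g_1 from 18a - 19b + 2 → -19b + 38
  leading term b: subtract (-19)·g_2 from -19b + 38 → 0
  normal form = 0.
Since the normal form is 0, p ∈ I.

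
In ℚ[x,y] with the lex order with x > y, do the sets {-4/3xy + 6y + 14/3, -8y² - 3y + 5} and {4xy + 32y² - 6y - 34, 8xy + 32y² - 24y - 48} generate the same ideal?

Since reduced Gröbner bases are canonical representatives of ideals under a given ordering, it suffices to compute and compare them.
Buchberger on the first generating set:
f_1 = -4/3xy + 6y + 14/3, LT = xy.
f_2 = -8y² - 3y + 5, LT = y².

S(f_1,f_2): lcm = xy². S = -⅜xy + ⅝x - 9/2y² - 7/2y.
  leading term xy: subtract (9/32)·f_1 from -⅜xy + ⅝x - 9/2y² - 7/2y → ⅝x - 9/2y² - 83/16y - 21/16
  leading term x: no divisor's leading term divides it; move ⅝x to the remainder.
  leading term y²: subtract (9/16)·f_2 from -9/2y² - 83/16y - 21/16 → -7/2y - 33/8
  leading term y: no divisor's leading term divides it; move -7/2y to the remainder.
  leading term 1: no divisor's leading term divides it; move -33/8 to the remainder.
  remainder ⅝x - 7/2y - 33/8 ≠ 0; add g_3 = ⅝x - 7/2y - 33/8 to the basis.

The other S-polynomials (S(f_1,g_3), S(f_2,g_3)) all reduce to 0 modulo the current basis, so we have a Gröbner basis.
Inter-reduce: drop elements whose leading term is divisible by another's, tail-reduce, and make monic.
Reduced Gröbner basis: {x - 28/5y - 33/5, y² + ⅜y - ⅝}.

Buchberger on the second generating set:
h_1 = 4xy + 32y² - 6y - 34, LT = xy.
h_2 = 8xy + 32y² - 24y - 48, LT = xy.

S(h_1,h_2): lcm = xy. S = 4y² + 3/2y - 5/2.
  leading term y²: no divisor's leading term divides it; move 4y² to the remainder.
  leading term y: no divisor's leading term divides it; move 3/2y to the remainder.
  leading term 1: no divisor's leading term divides it; move -5/2 to the remainder.
  remainder 4y² + 3/2y - 5/2 ≠ 0; add k_3 = 4y² + 3/2y - 5/2 to the basis.

S(h_1,k_3): lcm = xy². S = -⅜xy + ⅝x + 8y³ - 3/2y² - 17/2y.
  leading term xy: subtract (-3/32)·h_1 from -⅜xy + ⅝x + 8y³ - 3/2y² - 17/2y → ⅝x + 8y³ + 3/2y² - 145/16y - 51/16
  leading term x: no divisor's leading term divides it; move ⅝x to the remainder.
  leading term y³: subtract (2y)·k_3 from 8y³ + 3/2y² - 145/16y - 51/16 → -3/2y² - 65/16y - 51/16
  leading term y²: subtract (-⅜)·k_3 from -3/2y² - 65/16y - 51/16 → -7/2y - 33/8
  leading term y: no divisor's leading term divides it; move -7/2y to the remainder.
  leading term 1: no divisor's leading term divides it; move -33/8 to the remainder.
  remainder ⅝x - 7/2y - 33/8 ≠ 0; add k_4 = ⅝x - 7/2y - 33/8 to the basis.

The other S-polynomials (S(h_2,k_3), S(h_1,k_4), S(h_2,k_4), S(k_3,k_4)) all reduce to 0 modulo the current basis, so we have a Gröbner basis.
Inter-reduce: drop elements whose leading term is divisible by another's, tail-reduce, and make monic.
Reduced Gröbner basis: {x - 28/5y - 33/5, y² + ⅜y - ⅝}.

Same reduced basis, so the two generating sets span the same ideal.
The same test decides containment: I ⊆ J iff every generator of I reduces to 0 modulo a Gröbner basis of J.

Yes, the ideals are equal.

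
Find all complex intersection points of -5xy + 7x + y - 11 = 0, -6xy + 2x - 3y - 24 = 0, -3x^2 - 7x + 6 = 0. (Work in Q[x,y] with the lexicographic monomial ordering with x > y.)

{(-3, 2)}

Compute a lex Gröbner basis by Buchberger's algorithm.
f_1 = -5xy + 7x + y - 11, LT = xy.
f_2 = -6xy + 2x - 3y - 24, LT = xy.
f_3 = -3x^2 - 7x + 6, LT = x^2.

S(f_1,f_2): lcm = xy. S = -16/15x - 7/10y - 9/5.
  reduce S modulo (f_1, f_2, f_3):
  remainder -16/15x - 7/10y - 9/5 ≠ 0; add h_4 = -16/15x - 7/10y - 9/5 to the basis.

S(f_1,f_3): lcm = x^2y. S = -7/5x^2 - 38/15xy + 11/5x + 2y.
  reduce S modulo (f_1, f_2, f_3, h_4):
  remainder 7/30y - 7/15 ≠ 0; add h_5 = 7/30y - 7/15 to the basis.

The other S-polynomials (S(f_2,f_3), S(f_1,h_4), S(f_2,h_4), S(f_3,h_4), S(f_1,h_5), S(f_2,h_5), S(f_3,h_5), S(h_4,h_5)) all reduce to 0 modulo the current basis, so we have a Gröbner basis.
Inter-reduce: drop elements whose leading term is divisible by another's, tail-reduce, and make monic.
Reduced Gröbner basis: {x + 3, y - 2}.

The lex basis is triangular: the last element involves only y. Solving y - 2 = 0 gives y ∈ {2}; substituting each value into the earlier elements determines the remaining variables.
  y = 2: the earlier basis element becomes x + 3 = 0, giving x = -3 — point (-3, 2).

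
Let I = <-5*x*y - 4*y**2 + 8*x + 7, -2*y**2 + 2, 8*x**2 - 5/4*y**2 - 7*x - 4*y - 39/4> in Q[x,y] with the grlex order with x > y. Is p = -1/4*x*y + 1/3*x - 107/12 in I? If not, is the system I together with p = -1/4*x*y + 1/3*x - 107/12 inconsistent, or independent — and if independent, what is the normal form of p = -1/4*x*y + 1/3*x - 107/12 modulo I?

Adjoining -1/4*x*y + 1/3*x - 107/12 makes the ideal the whole ring: the system is inconsistent.

First compute the reduced Gröbner basis of I by Buchberger's algorithm.
f_1 = -5*x*y - 4*y**2 + 8*x + 7, LT = x*y.
f_2 = -2*y**2 + 2, LT = y**2.
f_3 = 8*x**2 - 5/4*y**2 - 7*x - 4*y - 39/4, LT = x**2.

S(f_1,f_2): lcm = x*y**2. S = 4/5*y**3 - 8/5*x*y + x - 7/5*y.
  leading term y**3: subtract (-2/5*y)·f_2 from 4/5*y**3 - 8/5*x*y + x - 7/5*y → -8/5*x*y + x - 3/5*y
  leading term x*y: subtract (8/25)·f_1 from -8/5*x*y + x - 3/5*y → 32/25*y**2 - 39/25*x - 3/5*y - 56/25
  leading term y**2: subtract (-16/25)·f_2 from 32/25*y**2 - 39/25*x - 3/5*y - 56/25 → -39/25*x - 3/5*y - 24/25
  leading term x: no divisor's leading term divides it; move -39/25*x to the remainder.
  leading term y: no divisor's leading term divides it; move -3/5*y to the remainder.
  leading term 1: no divisor's leading term divides it; move -24/25 to the remainder.
  remainder -39/25*x - 3/5*y - 24/25 ≠ 0; add h_4 = -39/25*x - 3/5*y - 24/25 to the basis.

S(f_1,f_3): lcm = x**2*y. S = 4/5*x*y**2 + 5/32*y**3 - 8/5*x**2 + 7/8*x*y + 1/2*y**2 - 7/5*x + 39/32*y.
  leading term x*y**2: subtract (-4/25*y)·f_1 from 4/5*x*y**2 + 5/32*y**3 - 8/5*x**2 + 7/8*x*y + 1/2*y**2 - 7/5*x + 39/32*y → -387/800*y**3 - 8/5*x**2 + 431/200*x*y + 1/2*y**2 - 7/5*x + 1871/800*y
  leading term y**3: subtract (387/1600*y)·f_2 from -387/800*y**3 - 8/5*x**2 + 431/200*x*y + 1/2*y**2 - 7/5*x + 1871/800*y → -8/5*x**2 + 431/200*x*y + 1/2*y**2 - 7/5*x + 371/200*y
  leading term x**2: subtract (-1/5)·f_3 from -8/5*x**2 + 431/200*x*y + 1/2*y**2 - 7/5*x + 371/200*y → 431/200*x*y + 1/4*y**2 - 14/5*x + 211/200*y - 39/20
  leading term x*y: subtract (-431/1000)·f_1 from 431/200*x*y + 1/4*y**2 - 14/5*x + 211/200*y - 39/20 → -737/500*y**2 + 81/125*x + 211/200*y + 1067/1000
  leading term y**2: subtract (737/1000)·f_2 from -737/500*y**2 + 81/125*x + 211/200*y + 1067/1000 → 81/125*x + 211/200*y - 407/1000
  leading term x: subtract (-27/65)·h_4 from 81/125*x + 211/200*y - 407/1000 → 419/520*y - 419/520
  leading term y: no divisor's leading term divides it; move 419/520*y to the remainder.
  leading term 1: no divisor's leading term divides it; move -419/520 to the remainder.
  remainder 419/520*y - 419/520 ≠ 0; add h_5 = 419/520*y - 419/520 to the basis.

The other S-polynomials (S(f_2,f_3), S(f_1,h_4), S(f_2,h_4), S(f_3,h_4), S(f_1,h_5), S(f_2,h_5), S(f_3,h_5), S(h_4,h_5)) all reduce to 0 modulo the current basis, so we have a Gröbner basis.
Inter-reduce: drop elements whose leading term is divisible by another's, tail-reduce, and make monic.
Reduced Gröbner basis: {x + 1, y - 1}.
Label its elements g_1 = x + 1, g_2 = y - 1.

Reduce p = -1/4*x*y + 1/3*x - 107/12 modulo G:
  leading term x*y: subtract (-1/4*y)·g_1 from -1/4*x*y + 1/3*x - 107/12 → 1/3*x + 1/4*y - 107/12
  leading term x: subtract (1/3)·g_1 from 1/3*x + 1/4*y - 107/12 → 1/4*y - 37/4
  leading term y: subtract (1/4)·g_2 from 1/4*y - 37/4 → -9
  leading term 1: no divisor's leading term divides it; move -9 to the remainder.
  normal form = -9.
The normal form is nonzero, so p ∉ I. Since p minus its normal form lies in I, I + (p) = I + (r) where r = -9; decide whether this ideal is the whole ring.
Here r = -9 is a nonzero constant, hence a unit: 1 ∈ I + (p), the Gröbner basis of I + (p) is {1}, and the enlarged system has no common solution — adjoining p is inconsistent.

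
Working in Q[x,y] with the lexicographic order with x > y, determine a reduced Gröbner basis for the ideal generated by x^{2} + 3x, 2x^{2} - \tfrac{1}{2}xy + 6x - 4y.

The reduced Gröbner basis is the canonical form of the ideal for this ordering.

f_1 = x^{2} + 3x, LT = x^{2}.
f_2 = 2x^{2} - \tfrac{1}{2}xy + 6x - 4y, LT = x^{2}.

S(f_1,f_2): lcm = x^{2}. S = \tfrac{1}{4}xy + 2y.
  reduce S modulo (f_1, f_2):
  remainder \tfrac{1}{4}xy + 2y ≠ 0; add g_3 = \tfrac{1}{4}xy + 2y to the basis.

S(f_1,g_3): lcm = x^{2}y. S = -5xy.
  reduce S modulo (f_1, f_2, g_3):
  remainder 40y ≠ 0; add g_4 = 40y to the basis.

The other S-polynomials (S(f_2,g_3), S(f_1,g_4), S(f_2,g_4), S(g_3,g_4)) all reduce to 0 modulo the current basis, so we have a Gröbner basis.
Inter-reduce: drop elements whose leading term is divisible by another's, tail-reduce, and make monic.

G = {x^{2} + 3x, y}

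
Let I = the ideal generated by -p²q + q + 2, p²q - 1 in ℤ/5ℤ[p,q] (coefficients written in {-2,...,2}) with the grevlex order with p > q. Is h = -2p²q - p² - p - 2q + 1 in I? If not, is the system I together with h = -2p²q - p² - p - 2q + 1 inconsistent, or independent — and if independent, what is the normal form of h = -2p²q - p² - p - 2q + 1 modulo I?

First compute the reduced Gröbner basis of I by Buchberger's algorithm.
f_1 = -p²q + q + 2, LT = p²q.
f_2 = p²q - 1, LT = p²q.

S(f_1,f_2): lcm = p²q. S = -q - 1.
  leading term q: no divisor's leading term divides it; move -q to the remainder.
  leading term 1: no divisor's leading term divides it; move -1 to the remainder.
  remainder -q - 1 ≠ 0; add k_3 = -q - 1 to the basis.

S(f_1,k_3): lcm = p²q. S = -p² - q - 2.
  leading term p²: no divisor's leading term divides it; move -p² to the remainder.
  leading term q: subtract (1)·k_3 from -q - 2 → -1
  leading term 1: no divisor's leading term divides it; move -1 to the remainder.
  remainder -p² - 1 ≠ 0; add k_4 = -p² - 1 to the basis.

The other S-polynomials (S(f_2,k_3), S(f_1,k_4), S(f_2,k_4), S(k_3,k_4)) all reduce to 0 modulo the current basis, so we have a Gröbner basis.
Inter-reduce: drop elements whose leading term is divisible by another's, tail-reduce, and make monic.
Reduced Gröbner basis: {p² + 1, q + 1}.
Label its elements g_1 = p² + 1, g_2 = q + 1.

Reduce h = -2p²q - p² - p - 2q + 1 modulo G:
  leading term p²q: subtract (-2q)·g_1 from -2p²q - p² - p - 2q + 1 → -p² - p + 1
  leading term p²: subtract (-1)·g_1 from -p² - p + 1 → -p + 2
  leading term p: no divisor's leading term divides it; move -p to the remainder.
  leading term 1: no divisor's leading term divides it; move 2 to the remainder.
  normal form = -p + 2.
The normal form is nonzero, so h ∉ I. Since h minus its normal form lies in I, I + (h) = I + (r) where r = -p + 2; decide whether this ideal is the whole ring.
Run Buchberger on G together with r (pairs among the g_i already reduce to 0 since G is a Gröbner basis):
g_1 = p² + 1, LT = p².
g_2 = q + 1, LT = q.
r = -p + 2, LT = p.

The S-polynomials (S(g_1,g_2), S(g_1,r), S(g_2,r)) all reduce to 0 modulo the current basis, so we have a Gröbner basis.
Inter-reduce: drop elements whose leading term is divisible by another's, tail-reduce, and make monic.
Reduced Gröbner basis: {p - 2, q + 1}.
The reduced Gröbner basis of I + (h) is {p - 2, q + 1} ≠ {1}, a proper ideal, so the enlarged system stays consistent: h is independent of I, with normal form -p + 2.

-2p²q - p² - p - 2q + 1 is independent of I; its normal form modulo I is -p + 2.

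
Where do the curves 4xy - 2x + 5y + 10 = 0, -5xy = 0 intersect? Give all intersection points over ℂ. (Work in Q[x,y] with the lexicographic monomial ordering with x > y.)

Compute a lex Gröbner basis by Buchberger's algorithm.
f_1 = 4xy - 2x + 5y + 10, LT = xy.
f_2 = -5xy, LT = xy.

S(f_1,f_2): lcm = xy. S = -1/2x + 5/4y + 5/2.
  leading term x: no divisor's leading term divides it; move -1/2x to the remainder.
  leading term y: no divisor's leading term divides it; move 5/4y to the remainder.
  leading term 1: no divisor's leading term divides it; move 5/2 to the remainder.
  remainder -1/2x + 5/4y + 5/2 ≠ 0; add h_3 = -1/2x + 5/4y + 5/2 to the basis.

S(f_1,h_3): lcm = xy. S = -1/2x + 5/2y^2 + 25/4y + 5/2.
  leading term x: subtract (1)·h_3 from -1/2x + 5/2y^2 + 25/4y + 5/2 → 5/2y^2 + 5y
  leading term y^2: no divisor's leading term divides it; move 5/2y^2 to the remainder.
  leading term y: no divisor's leading term divides it; move 5y to the remainder.
  remainder 5/2y^2 + 5y ≠ 0; add h_4 = 5/2y^2 + 5y to the basis.

The other S-polynomials (S(f_2,h_3), S(f_1,h_4), S(f_2,h_4), S(h_3,h_4)) all reduce to 0 modulo the current basis, so we have a Gröbner basis.
Inter-reduce: drop elements whose leading term is divisible by another's, tail-reduce, and make monic.
Reduced Gröbner basis: {x - 5/2y - 5, y^2 + 2y}.

A lex Gröbner basis eliminates variables successively. Here y^2 + 2y depends only on y, with roots {-2, 0}; lifting each root through the earlier basis elements recovers the full solutions.
  y = -2: the earlier basis element becomes x = 0, giving x = 0 — point (0, -2).
  y = 0: the earlier basis element becomes x - 5 = 0, giving x = 5 — point (5, 0).
Each listed point satisfies every original equation (direct substitution).

{(0, -2), (5, 0)}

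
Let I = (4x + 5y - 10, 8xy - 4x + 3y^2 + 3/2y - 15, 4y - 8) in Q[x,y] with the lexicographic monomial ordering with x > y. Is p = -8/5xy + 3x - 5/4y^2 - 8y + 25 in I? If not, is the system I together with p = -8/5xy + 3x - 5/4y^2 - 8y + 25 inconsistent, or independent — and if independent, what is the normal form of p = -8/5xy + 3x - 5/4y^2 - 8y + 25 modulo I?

First compute the reduced Gröbner basis of I by Buchberger's algorithm.
f_1 = 4x + 5y - 10, LT = x.
f_2 = 8xy - 4x + 3y^2 + 3/2y - 15, LT = xy.
f_3 = 4y - 8, LT = y.

S(f_1,f_2): lcm = xy. S = 1/2x + 7/8y^2 - 43/16y + 15/8.
  leading term x: subtract (1/8)·f_1 from 1/2x + 7/8y^2 - 43/16y + 15/8 → 7/8y^2 - 53/16y + 25/8
  leading term y^2: subtract (7/32y)·f_3 from 7/8y^2 - 53/16y + 25/8 → -25/16y + 25/8
  leading term y: subtract (-25/64)·f_3 from -25/16y + 25/8 → 0
  remainder 0.

S(f_1,f_3): leading monomials are coprime, so the S-polynomial reduces to 0 (Buchberger's first criterion).
S(f_2,f_3): lcm = xy. S = 3/2x + 3/8y^2 + 3/16y - 15/8.
  leading term x: subtract (3/8)·f_1 from 3/2x + 3/8y^2 + 3/16y - 15/8 → 3/8y^2 - 27/16y + 15/8
  leading term y^2: subtract (3/32y)·f_3 from 3/8y^2 - 27/16y + 15/8 → -15/16y + 15/8
  leading term y: subtract (-15/64)·f_3 from -15/16y + 15/8 → 0
  remainder 0.

Every S-polynomial of the final basis reduces to 0, so we have a Gröbner basis.
Inter-reduce: drop elements whose leading term is divisible by another's, tail-reduce, and make monic.
Reduced Gröbner basis: {x, y - 2}.
Label its elements g_1 = x, g_2 = y - 2.

Reduce p = -8/5xy + 3x - 5/4y^2 - 8y + 25 modulo G:
  leading term xy: subtract (-8/5y)·g_1 from -8/5xy + 3x - 5/4y^2 - 8y + 25 → 3x - 5/4y^2 - 8y + 25
  leading term x: subtract (3)·g_1 from 3x - 5/4y^2 - 8y + 25 → -5/4y^2 - 8y + 25
  leading term y^2: subtract (-5/4y)·g_2 from -5/4y^2 - 8y + 25 → -21/2y + 25
  leading term y: subtract (-21/2)·g_2 from -21/2y + 25 → 4
  leading term 1: no divisor's leading term divides it; move 4 to the remainder.
  normal form = 4.
The normal form is nonzero, so p ∉ I. Since p minus its normal form lies in I, I + (p) = I + (r) where r = 4; decide whether this ideal is the whole ring.
Here r = 4 is a nonzero constant, hence a unit: 1 ∈ I + (p), the Gröbner basis of I + (p) is {1}, and the enlarged system has no common solution — adjoining p is inconsistent.

Adjoining -8/5xy + 3x - 5/4y^2 - 8y + 25 makes the ideal the whole ring: the system is inconsistent.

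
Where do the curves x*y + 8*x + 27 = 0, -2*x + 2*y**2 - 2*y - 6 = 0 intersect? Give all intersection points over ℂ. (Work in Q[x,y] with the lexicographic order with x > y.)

{(-3, 1), (36 - 9*sqrt(19), -4 + sqrt(19)), (36 + 9*sqrt(19), -sqrt(19) - 4)}

Compute a lex Gröbner basis by Buchberger's algorithm.
f_1 = x*y + 8*x + 27, LT = x*y.
f_2 = -2*x + 2*y**2 - 2*y - 6, LT = x.

S(f_1,f_2): lcm = x*y. S = 8*x + y**3 - y**2 - 3*y + 27.
  reduce S modulo (f_1, f_2):
  remainder y**3 + 7*y**2 - 11*y + 3 ≠ 0; add h_3 = y**3 + 7*y**2 - 11*y + 3 to the basis.

The other S-polynomials (S(f_1,h_3), S(f_2,h_3)) all reduce to 0 modulo the current basis, so we have a Gröbner basis.
Inter-reduce: drop elements whose leading term is divisible by another's, tail-reduce, and make monic.
Reduced Gröbner basis: {x - y**2 + y + 3, y**3 + 7*y**2 - 11*y + 3}.

Elimination: the polynomial y**3 + 7*y**2 - 11*y + 3 lies in the elimination ideal for y, so y ∈ {1, -4 + sqrt(19), -sqrt(19) - 4}. For each such y, the remaining basis elements (now univariate) give the rest of the solution.
  y = 1: the earlier basis element becomes x + 3 = 0, giving x = -3 — point (-3, 1).
  y = -4 + sqrt(19): the earlier basis element becomes x - 36 + 9*sqrt(19) = 0, giving x = 36 - 9*sqrt(19) — point (36 - 9*sqrt(19), -4 + sqrt(19)).
  y = -sqrt(19) - 4: the earlier basis element becomes x - 9*sqrt(19) - 36 = 0, giving x = 36 + 9*sqrt(19) — point (36 + 9*sqrt(19), -sqrt(19) - 4).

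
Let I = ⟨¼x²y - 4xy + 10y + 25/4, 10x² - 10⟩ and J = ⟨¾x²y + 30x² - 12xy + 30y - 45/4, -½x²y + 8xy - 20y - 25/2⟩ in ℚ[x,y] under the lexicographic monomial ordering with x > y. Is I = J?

Yes, the ideals are equal.

Since reduced Gröbner bases are canonical representatives of ideals under a given ordering, it suffices to compute and compare them.
Buchberger on the first generating set:
f_1 = ¼x²y - 4xy + 10y + 25/4, LT = x²y.
f_2 = 10x² - 10, LT = x².

S(f_1,f_2): lcm = x²y. S = -16xy + 41y + 25.
  reduce S modulo (f_1, f_2):
  remainder -16xy + 41y + 25 ≠ 0; add g_3 = -16xy + 41y + 25 to the basis.

S(f_1,g_3): lcm = x²y. S = -215/16xy + 25/16x + 40y + 25.
  reduce S modulo (f_1, f_2, g_3):
  remainder 25/16x + 1425/256y + 1025/256 ≠ 0; add g_4 = 25/16x + 1425/256y + 1025/256 to the basis.

S(f_1,g_4): lcm = x²y. S = -57/16xy² - 297/16xy + 40y + 25.
  reduce S modulo (f_1, f_2, g_3, g_4):
  remainder -2337/256y² - 1681/128y - 1025/256 ≠ 0; add g_5 = -2337/256y² - 1681/128y - 1025/256 to the basis.

The other S-polynomials (S(f_2,g_3), S(f_2,g_4), S(g_3,g_4), S(f_1,g_5), S(f_2,g_5), S(g_3,g_5), S(g_4,g_5)) all reduce to 0 modulo the current basis, so we have a Gröbner basis.
Inter-reduce: drop elements whose leading term is divisible by another's, tail-reduce, and make monic.
Reduced Gröbner basis: {x + 57/16y + 41/16, y² + 82/57y + 25/57}.

Buchberger on the second generating set:
h_1 = ¾x²y + 30x² - 12xy + 30y - 45/4, LT = x²y.
h_2 = -½x²y + 8xy - 20y - 25/2, LT = x²y.

S(h_1,h_2): lcm = x²y. S = 40x² - 40.
  reduce S modulo (h_1, h_2):
  remainder 40x² - 40 ≠ 0; add k_3 = 40x² - 40 to the basis.

S(h_1,k_3): lcm = x²y. S = 40x² - 16xy + 41y - 15.
  reduce S modulo (h_1, h_2, k_3):
  remainder -16xy + 41y + 25 ≠ 0; add k_4 = -16xy + 41y + 25 to the basis.

S(h_1,k_4): lcm = x²y. S = 40x² - 215/16xy + 25/16x + 40y - 15.
  reduce S modulo (h_1, h_2, k_3, k_4):
  remainder 25/16x + 1425/256y + 1025/256 ≠ 0; add k_5 = 25/16x + 1425/256y + 1025/256 to the basis.

S(h_1,k_5): lcm = x²y. S = 40x² - 57/16xy² - 297/16xy + 40y - 15.
  reduce S modulo (h_1, h_2, k_3, k_4, k_5):
  remainder -2337/256y² - 1681/128y - 1025/256 ≠ 0; add k_6 = -2337/256y² - 1681/128y - 1025/256 to the basis.

The other S-polynomials (S(h_2,k_3), S(h_2,k_4), S(k_3,k_4), S(h_2,k_5), S(k_3,k_5), S(k_4,k_5), S(h_1,k_6), S(h_2,k_6), S(k_3,k_6), S(k_4,k_6), S(k_5,k_6)) all reduce to 0 modulo the current basis, so we have a Gröbner basis.
Inter-reduce: drop elements whose leading term is divisible by another's, tail-reduce, and make monic.
Reduced Gröbner basis: {x + 57/16y + 41/16, y² + 82/57y + 25/57}.

The two bases agree; hence the ideals are identical.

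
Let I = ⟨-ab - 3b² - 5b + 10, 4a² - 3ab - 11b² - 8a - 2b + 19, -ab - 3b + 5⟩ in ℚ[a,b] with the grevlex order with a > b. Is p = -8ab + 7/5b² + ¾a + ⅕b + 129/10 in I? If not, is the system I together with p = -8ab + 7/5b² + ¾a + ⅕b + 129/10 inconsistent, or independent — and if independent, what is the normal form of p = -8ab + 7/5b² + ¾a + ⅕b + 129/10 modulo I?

-8ab + 7/5b² + ¾a + ⅕b + 129/10 lies in I (it reduces to 0).

First compute the reduced Gröbner basis of I by Buchberger's algorithm.
f_1 = -ab - 3b² - 5b + 10, LT = ab.
f_2 = 4a² - 3ab - 11b² - 8a - 2b + 19, LT = a².
f_3 = -ab - 3b + 5, LT = ab.

S(f_1,f_2): lcm = a²b. S = 15/4ab² + 11/4b³ + 7ab + ½b² - 10a - 19/4b.
  leading term ab²: subtract (-15/4b)·f_1 from 15/4ab² + 11/4b³ + 7ab + ½b² - 10a - 19/4b → -17/2b³ + 7ab - 73/4b² - 10a + 131/4b
  leading term b³: no divisor's leading term divides it; move -17/2b³ to the remainder.
  leading term ab: subtract (-7)·f_1 from 7ab - 73/4b² - 10a + 131/4b → -157/4b² - 10a - 9/4b + 70
  leading term b²: no divisor's leading term divides it; move -157/4b² to the remainder.
  leading term a: no divisor's leading term divides it; move -10a to the remainder.
  leading term b: no divisor's leading term divides it; move -9/4b to the remainder.
  leading term 1: no divisor's leading term divides it; move 70 to the remainder.
  remainder -17/2b³ - 157/4b² - 10a - 9/4b + 70 ≠ 0; add h_4 = -17/2b³ - 157/4b² - 10a - 9/4b + 70 to the basis.

S(f_1,f_3): lcm = ab. S = 3b² + 2b - 5.
  leading term b²: no divisor's leading term divides it; move 3b² to the remainder.
  leading term b: no divisor's leading term divides it; move 2b to the remainder.
  leading term 1: no divisor's leading term divides it; move -5 to the remainder.
  remainder 3b² + 2b - 5 ≠ 0; add h_5 = 3b² + 2b - 5 to the basis.

S(f_2,f_3): lcm = a²b. S = -¾ab² - 11/4b³ - 5ab - ½b² + 5a + 19/4b.
  leading term ab²: subtract (¾b)·f_1 from -¾ab² - 11/4b³ - 5ab - ½b² + 5a + 19/4b → -½b³ - 5ab + 13/4b² + 5a - 11/4b
  leading term b³: subtract (1/17)·h_4 from -½b³ - 5ab + 13/4b² + 5a - 11/4b → -5ab + 189/34b² + 95/17a - 89/34b - 70/17
  leading term ab: subtract (5)·f_1 from -5ab + 189/34b² + 95/17a - 89/34b - 70/17 → 699/34b² + 95/17a + 761/34b - 920/17
  leading term b²: subtract (233/34)·h_5 from 699/34b² + 95/17a + 761/34b - 920/17 → 95/17a + 295/34b - 675/34
  leading term a: no divisor's leading term divides it; move 95/17a to the remainder.
  leading term b: no divisor's leading term divides it; move 295/34b to the remainder.
  leading term 1: no divisor's leading term divides it; move -675/34 to the remainder.
  remainder 95/17a + 295/34b - 675/34 ≠ 0; add h_6 = 95/17a + 295/34b - 675/34 to the basis.

S(f_3,h_4): lcm = ab³. S = -157/34ab² + 3b³ - 20/17a² - 9/34ab - 5b² + 140/17a.
  leading term ab²: subtract (157/34b)·f_1 from -157/34ab² + 3b³ - 20/17a² - 9/34ab - 5b² + 140/17a → 573/34b³ - 20/17a² - 9/34ab + 615/34b² + 140/17a - 785/17b
  leading term b³: subtract (-573/289)·h_4 from 573/34b³ - 20/17a² - 9/34ab + 615/34b² + 140/17a - 785/17b → -20/17a² - 9/34ab - 69051/1156b² - 3350/289a - 58537/1156b + 40110/289
  leading term a²: subtract (-5/17)·f_2 from -20/17a² - 9/34ab - 69051/1156b² - 3350/289a - 58537/1156b + 40110/289 → -39/34ab - 72791/1156b² - 4030/289a - 59217/1156b + 41725/289
  leading term ab: subtract (39/34)·f_1 from -39/34ab - 72791/1156b² - 4030/289a - 59217/1156b + 41725/289 → -68813/1156b² - 4030/289a - 52587/1156b + 38410/289
  leading term b²: subtract (-68813/3468)·h_5 from -68813/1156b² - 4030/289a - 52587/1156b + 38410/289 → -4030/289a - 20135/3468b + 116855/3468
  leading term a: subtract (-806/323)·h_6 from -4030/289a - 20135/3468b + 116855/3468 → 61415/3876b - 61415/3876
  leading term b: no divisor's leading term divides it; move 61415/3876b to the remainder.
  leading term 1: no divisor's leading term divides it; move -61415/3876 to the remainder.
  remainder 61415/3876b - 61415/3876 ≠ 0; add h_7 = 61415/3876b - 61415/3876 to the basis.

The other S-polynomials (S(f_1,h_4), S(f_2,h_4), S(f_1,h_5), S(f_2,h_5), S(f_3,h_5), S(h_4,h_5), S(f_1,h_6), S(f_2,h_6), S(f_3,h_6), S(h_4,h_6), S(h_5,h_6), S(f_1,h_7), S(f_2,h_7), S(f_3,h_7), S(h_4,h_7), S(h_5,h_7), S(h_6,h_7)) all reduce to 0 modulo the current basis, so we have a Gröbner basis.
Inter-reduce: drop elements whose leading term is divisible by another's, tail-reduce, and make monic.
Reduced Gröbner basis: {a - 2, b - 1}.
Label its elements g_1 = a - 2, g_2 = b - 1.

Reduce p = -8ab + 7/5b² + ¾a + ⅕b + 129/10 modulo G:
  leading term ab: subtract (-8b)·g_1 from -8ab + 7/5b² + ¾a + ⅕b + 129/10 → 7/5b² + ¾a - 79/5b + 129/10
  leading term b²: subtract (7/5b)·g_2 from 7/5b² + ¾a - 79/5b + 129/10 → ¾a - 72/5b + 129/10
  leading term a: subtract (¾)·g_1 from ¾a - 72/5b + 129/10 → -72/5b + 72/5
  leading term b: subtract (-72/5)·g_2 from -72/5b + 72/5 → 0
  normal form = 0.
Since the normal form is 0, p ∈ I.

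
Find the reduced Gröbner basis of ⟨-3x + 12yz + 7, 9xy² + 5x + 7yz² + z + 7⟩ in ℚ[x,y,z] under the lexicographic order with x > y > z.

f_1 = -3x + 12yz + 7, LT = x.
f_2 = 9xy² + 5x + 7yz² + z + 7, LT = xy².

S(f_1,f_2): lcm = xy². S = -5/9x - 4y³z - 7/3y² - 7/9yz² - 1/9z - 7/9.
  leading term x: subtract (5/27)·f_1 from -5/9x - 4y³z - 7/3y² - 7/9yz² - 1/9z - 7/9 → -4y³z - 7/3y² - 7/9yz² - 20/9yz - 1/9z - 56/27
  leading term y³z: no divisor's leading term divides it; move -4y³z to the remainder.
  leading term y²: no divisor's leading term divides it; move -7/3y² to the remainder.
  leading term yz²: no divisor's leading term divides it; move -7/9yz² to the remainder.
  leading term yz: no divisor's leading term divides it; move -20/9yz to the remainder.
  leading term z: no divisor's leading term divides it; move -1/9z to the remainder.
  leading term 1: no divisor's leading term divides it; move -56/27 to the remainder.
  remainder -4y³z - 7/3y² - 7/9yz² - 20/9yz - 1/9z - 56/27 ≠ 0; add g_3 = -4y³z - 7/3y² - 7/9yz² - 20/9yz - 1/9z - 56/27 to the basis.

The other S-polynomials (S(f_1,g_3), S(f_2,g_3)) all reduce to 0 modulo the current basis, so we have a Gröbner basis.
Inter-reduce: drop elements whose leading term is divisible by another's, tail-reduce, and make monic.

G = {x - 4yz - 7/3, y³z + 7/12y² + 7/36yz² + 5/9yz + 1/36z + 14/27}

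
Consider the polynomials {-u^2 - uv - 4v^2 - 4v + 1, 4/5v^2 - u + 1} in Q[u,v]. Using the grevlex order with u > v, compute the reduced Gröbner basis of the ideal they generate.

G = {u^2 + uv + 5u + 4v - 6, v^2 - 5/4u + 5/4}

f_1 = -u^2 - uv - 4v^2 - 4v + 1, LT = u^2.
f_2 = 4/5v^2 - u + 1, LT = v^2.

The S-polynomials (S(f_1,f_2)) all reduce to 0 modulo the current basis, so we have a Gröbner basis.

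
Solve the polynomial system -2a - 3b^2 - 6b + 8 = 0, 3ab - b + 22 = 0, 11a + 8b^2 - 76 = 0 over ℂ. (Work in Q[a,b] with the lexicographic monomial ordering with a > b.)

Compute a lex Gröbner basis by Buchberger's algorithm.
f_1 = -2a - 3b^2 - 6b + 8, LT = a.
f_2 = 3ab - b + 22, LT = ab.
f_3 = 11a + 8b^2 - 76, LT = a.

S(f_1,f_2): lcm = ab. S = 3/2b^3 + 3b^2 - 11/3b - 22/3.
  reduce S modulo (f_1, f_2, f_3):
  remainder 3/2b^3 + 3b^2 - 11/3b - 22/3 ≠ 0; add h_4 = 3/2b^3 + 3b^2 - 11/3b - 22/3 to the basis.

S(f_1,f_3): lcm = a. S = 17/22b^2 + 3b + 32/11.
  reduce S modulo (f_1, f_2, f_3, h_4):
  remainder 17/22b^2 + 3b + 32/11 ≠ 0; add h_5 = 17/22b^2 + 3b + 32/11 to the basis.

S(f_2,f_3): lcm = ab. S = -8/11b^3 + 217/33b + 22/3.
  reduce S modulo (f_1, f_2, f_3, h_4, h_5):
  remainder -1429/1683b - 2858/1683 ≠ 0; add h_6 = -1429/1683b - 2858/1683 to the basis.

The other S-polynomials (S(f_1,h_4), S(f_2,h_4), S(f_3,h_4), S(f_1,h_5), S(f_2,h_5), S(f_3,h_5), S(h_4,h_5), S(f_1,h_6), S(f_2,h_6), S(f_3,h_6), S(h_4,h_6), S(h_5,h_6)) all reduce to 0 modulo the current basis, so we have a Gröbner basis.
Inter-reduce: drop elements whose leading term is divisible by another's, tail-reduce, and make monic.
Reduced Gröbner basis: {a - 4, b + 2}.

The lex basis is triangular: the last element involves only b. Solving b + 2 = 0 gives b ∈ {-2}; substituting each value into the earlier elements determines the remaining variables.
  b = -2: the earlier basis element becomes a - 4 = 0, giving a = 4 — point (4, -2).
A lex Gröbner basis triangularizes the system, enabling back-substitution.

{(4, -2)}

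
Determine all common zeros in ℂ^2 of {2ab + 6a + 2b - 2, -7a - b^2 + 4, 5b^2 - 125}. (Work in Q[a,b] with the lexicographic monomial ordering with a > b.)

Compute a lex Gröbner basis by Buchberger's algorithm.
f_1 = 2ab + 6a + 2b - 2, LT = ab.
f_2 = -7a - b^2 + 4, LT = a.
f_3 = 5b^2 - 125, LT = b^2.

S(f_1,f_2): lcm = ab. S = 3a - 1/7b^3 + 11/7b - 1.
  leading term a: subtract (-3/7)·f_2 from 3a - 1/7b^3 + 11/7b - 1 → -1/7b^3 - 3/7b^2 + 11/7b + 5/7
  leading term b^3: subtract (-1/35b)·f_3 from -1/7b^3 - 3/7b^2 + 11/7b + 5/7 → -3/7b^2 - 2b + 5/7
  leading term b^2: subtract (-3/35)·f_3 from -3/7b^2 - 2b + 5/7 → -2b - 10
  leading term b: no divisor's leading term divides it; move -2b to the remainder.
  leading term 1: no divisor's leading term divides it; move -10 to the remainder.
  remainder -2b - 10 ≠ 0; add h_4 = -2b - 10 to the basis.

The other S-polynomials (S(f_1,f_3), S(f_2,f_3), S(f_1,h_4), S(f_2,h_4), S(f_3,h_4)) all reduce to 0 modulo the current basis, so we have a Gröbner basis.
Inter-reduce: drop elements whose leading term is divisible by another's, tail-reduce, and make monic.
Reduced Gröbner basis: {a + 3, b + 5}.

A lex Gröbner basis eliminates variables successively. Here b + 5 depends only on b, with roots {-5}; lifting each root through the earlier basis elements recovers the full solutions.
  b = -5: the earlier basis element becomes a + 3 = 0, giving a = -3 — point (-3, -5).
Check: every point annihilates each of the original generators.
A lex Gröbner basis triangularizes the system, enabling back-substitution.

{(-3, -5)}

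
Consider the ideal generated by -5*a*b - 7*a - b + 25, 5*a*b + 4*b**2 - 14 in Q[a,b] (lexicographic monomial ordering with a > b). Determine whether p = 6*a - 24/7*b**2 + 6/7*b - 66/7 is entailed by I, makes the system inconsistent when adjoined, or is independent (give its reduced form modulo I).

First compute the reduced Gröbner basis of I by Buchberger's algorithm.
f_1 = -5*a*b - 7*a - b + 25, LT = a*b.
f_2 = 5*a*b + 4*b**2 - 14, LT = a*b.

S(f_1,f_2): lcm = a*b. S = 7/5*a - 4/5*b**2 + 1/5*b - 11/5.
  reduce S modulo (f_1, f_2):
  remainder 7/5*a - 4/5*b**2 + 1/5*b - 11/5 ≠ 0; add h_3 = 7/5*a - 4/5*b**2 + 1/5*b - 11/5 to the basis.

S(f_1,h_3): lcm = a*b. S = 7/5*a + 4/7*b**3 - 1/7*b**2 + 62/35*b - 5.
  reduce S modulo (f_1, f_2, h_3):
  remainder 4/7*b**3 + 23/35*b**2 + 11/7*b - 14/5 ≠ 0; add h_4 = 4/7*b**3 + 23/35*b**2 + 11/7*b - 14/5 to the basis.

The other S-polynomials (S(f_2,h_3), S(f_1,h_4), S(f_2,h_4), S(h_3,h_4)) all reduce to 0 modulo the current basis, so we have a Gröbner basis.
Inter-reduce: drop elements whose leading term is divisible by another's, tail-reduce, and make monic.
Reduced Gröbner basis: {a - 4/7*b**2 + 1/7*b - 11/7, b**3 + 23/20*b**2 + 11/4*b - 49/10}.
Label its elements g_1 = a - 4/7*b**2 + 1/7*b - 11/7, g_2 = b**3 + 23/20*b**2 + 11/4*b - 49/10.

Reduce p = 6*a - 24/7*b**2 + 6/7*b - 66/7 modulo G:
  leading term a: subtract (6)·g_1 from 6*a - 24/7*b**2 + 6/7*b - 66/7 → 0
  normal form = 0.
Since the normal form is 0, p ∈ I.

6*a - 24/7*b**2 + 6/7*b - 66/7 lies in I (it reduces to 0).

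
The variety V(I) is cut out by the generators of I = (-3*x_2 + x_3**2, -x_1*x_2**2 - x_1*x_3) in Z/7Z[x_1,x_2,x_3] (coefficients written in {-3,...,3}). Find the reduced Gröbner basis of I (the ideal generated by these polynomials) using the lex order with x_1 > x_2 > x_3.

G = {x_1*x_3**4 + 2*x_1*x_3, x_2 + 2*x_3**2}

This is the nonlinear analogue of row-reducing a linear system.

f_1 = -3*x_2 + x_3**2, LT = x_2.
f_2 = -x_1*x_2**2 - x_1*x_3, LT = x_1*x_2**2.

S(f_1,f_2): lcm = x_1*x_2**2. S = 2*x_1*x_2*x_3**2 - x_1*x_3.
  leading term x_1*x_2*x_3**2: subtract (-3*x_1*x_3**2)·f_1 from 2*x_1*x_2*x_3**2 - x_1*x_3 → 3*x_1*x_3**4 - x_1*x_3
  leading term x_1*x_3**4: no divisor's leading term divides it; move 3*x_1*x_3**4 to the remainder.
  leading term x_1*x_3: no divisor's leading term divides it; move -x_1*x_3 to the remainder.
  remainder 3*x_1*x_3**4 - x_1*x_3 ≠ 0; add g_3 = 3*x_1*x_3**4 - x_1*x_3 to the basis.

The other S-polynomials (S(f_1,g_3), S(f_2,g_3)) all reduce to 0 modulo the current basis, so we have a Gröbner basis.
Inter-reduce: drop elements whose leading term is divisible by another's, tail-reduce, and make monic.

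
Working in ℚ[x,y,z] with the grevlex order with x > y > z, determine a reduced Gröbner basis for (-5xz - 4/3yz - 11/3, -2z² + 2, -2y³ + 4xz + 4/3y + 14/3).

f_1 = -5xz - 4/3yz - 11/3, LT = xz.
f_2 = -2z² + 2, LT = z².
f_3 = -2y³ + 4xz + 4/3y + 14/3, LT = y³.

S(f_1,f_2): lcm = xz². S = 4/15yz² + x + 11/15z.
  leading term yz²: subtract (-2/15y)·f_2 from 4/15yz² + x + 11/15z → x + 4/15y + 11/15z
  leading term x: no divisor's leading term divides it; move x to the remainder.
  leading term y: no divisor's leading term divides it; move 4/15y to the remainder.
  leading term z: no divisor's leading term divides it; move 11/15z to the remainder.
  remainder x + 4/15y + 11/15z ≠ 0; add g_4 = x + 4/15y + 11/15z to the basis.

The other S-polynomials (S(f_1,f_3), S(f_2,f_3), S(f_1,g_4), S(f_2,g_4), S(f_3,g_4)) all reduce to 0 modulo the current basis, so we have a Gröbner basis.
Inter-reduce: drop elements whose leading term is divisible by another's, tail-reduce, and make monic.

G = {y³ + 8/15yz - ⅔y - 13/15, z² - 1, x + 4/15y + 11/15z}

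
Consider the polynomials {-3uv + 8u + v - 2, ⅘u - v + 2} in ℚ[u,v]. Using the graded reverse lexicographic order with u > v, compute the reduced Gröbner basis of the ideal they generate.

f_1 = -3uv + 8u + v - 2, LT = uv.
f_2 = ⅘u - v + 2, LT = u.

S(f_1,f_2): lcm = uv. S = 5/4v² - 8/3u - 17/6v + ⅔.
  leading term v²: no divisor's leading term divides it; move 5/4v² to the remainder.
  leading term u: subtract (-10/3)·f_2 from -8/3u - 17/6v + ⅔ → -37/6v + 22/3
  leading term v: no divisor's leading term divides it; move -37/6v to the remainder.
  leading term 1: no divisor's leading term divides it; move 22/3 to the remainder.
  remainder 5/4v² - 37/6v + 22/3 ≠ 0; add g_3 = 5/4v² - 37/6v + 22/3 to the basis.

The other S-polynomials (S(f_1,g_3), S(f_2,g_3)) all reduce to 0 modulo the current basis, so we have a Gröbner basis.
Inter-reduce: drop elements whose leading term is divisible by another's, tail-reduce, and make monic.

G = {v² - 74/15v + 88/15, u - 5/4v + 5/2}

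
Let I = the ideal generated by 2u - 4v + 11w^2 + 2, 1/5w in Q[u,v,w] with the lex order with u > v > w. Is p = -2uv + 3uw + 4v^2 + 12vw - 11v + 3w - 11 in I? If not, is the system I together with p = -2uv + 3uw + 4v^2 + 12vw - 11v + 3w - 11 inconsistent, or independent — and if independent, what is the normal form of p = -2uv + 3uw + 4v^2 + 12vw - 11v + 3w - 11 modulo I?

First compute the reduced Gröbner basis of I by Buchberger's algorithm.
f_1 = 2u - 4v + 11w^2 + 2, LT = u.
f_2 = 1/5w, LT = w.

S(f_1,f_2): leading monomials are coprime, so the S-polynomial reduces to 0 (Buchberger's first criterion).
Every S-polynomial of the final basis reduces to 0, so we have a Gröbner basis.
Inter-reduce: drop elements whose leading term is divisible by another's, tail-reduce, and make monic.
Reduced Gröbner basis: {u - 2v + 1, w}.
Label its elements g_1 = u - 2v + 1, g_2 = w.

Reduce p = -2uv + 3uw + 4v^2 + 12vw - 11v + 3w - 11 modulo G:
  leading term uv: subtract (-2v)·g_1 from -2uv + 3uw + 4v^2 + 12vw - 11v + 3w - 11 → 3uw + 12vw - 9v + 3w - 11
  leading term uw: subtract (3w)·g_1 from 3uw + 12vw - 9v + 3w - 11 → 18vw - 9v - 11
  leading term vw: subtract (18v)·g_2 from 18vw - 9v - 11 → -9v - 11
  leading term v: no divisor's leading term divides it; move -9v to the remainder.
  leading term 1: no divisor's leading term divides it; move -11 to the remainder.
  normal form = -9v - 11.
The normal form is nonzero, so p ∉ I. Since p minus its normal form lies in I, I + (p) = I + (r) where r = -9v - 11; decide whether this ideal is the whole ring.
Run Buchberger on G together with r (pairs among the g_i already reduce to 0 since G is a Gröbner basis):
g_1 = u - 2v + 1, LT = u.
g_2 = w, LT = w.
r = -9v - 11, LT = v.

S(g_1,g_2): leading monomials are coprime, so the S-polynomial reduces to 0 (Buchberger's first criterion).
S(g_1,r): leading monomials are coprime, so the S-polynomial reduces to 0 (Buchberger's first criterion).
S(g_2,r): leading monomials are coprime, so the S-polynomial reduces to 0 (Buchberger's first criterion).
Every S-polynomial of the final basis reduces to 0, so we have a Gröbner basis.
Inter-reduce: drop elements whose leading term is divisible by another's, tail-reduce, and make monic.
Reduced Gröbner basis: {u + 31/9, v + 11/9, w}.
The reduced Gröbner basis of I + (p) is {u + 31/9, v + 11/9, w} ≠ {1}, a proper ideal, so the enlarged system stays consistent: p is independent of I, with normal form -9v - 11.

The remainder on division by a Gröbner basis is unique — it is the normal form.

-2uv + 3uw + 4v^2 + 12vw - 11v + 3w - 11 is independent of I; its normal form modulo I is -9v - 11.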